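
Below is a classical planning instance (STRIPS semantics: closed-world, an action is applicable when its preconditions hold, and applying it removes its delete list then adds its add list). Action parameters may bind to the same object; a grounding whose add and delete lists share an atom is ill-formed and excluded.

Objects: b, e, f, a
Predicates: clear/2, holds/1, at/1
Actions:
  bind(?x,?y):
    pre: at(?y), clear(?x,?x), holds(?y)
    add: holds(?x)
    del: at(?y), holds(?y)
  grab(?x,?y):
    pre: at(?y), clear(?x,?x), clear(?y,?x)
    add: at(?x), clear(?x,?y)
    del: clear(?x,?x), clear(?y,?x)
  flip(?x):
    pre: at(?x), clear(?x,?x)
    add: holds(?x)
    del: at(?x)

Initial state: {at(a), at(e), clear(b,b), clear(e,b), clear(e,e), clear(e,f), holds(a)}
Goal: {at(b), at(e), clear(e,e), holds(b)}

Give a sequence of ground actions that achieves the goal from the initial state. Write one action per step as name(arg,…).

1. bind(b,a)  →  {at(e), clear(b,b), clear(e,b), clear(e,e), clear(e,f), holds(b)}
2. grab(b,e)  →  {at(b), at(e), clear(b,e), clear(e,e), clear(e,f), holds(b)}

bind(b,a); grab(b,e)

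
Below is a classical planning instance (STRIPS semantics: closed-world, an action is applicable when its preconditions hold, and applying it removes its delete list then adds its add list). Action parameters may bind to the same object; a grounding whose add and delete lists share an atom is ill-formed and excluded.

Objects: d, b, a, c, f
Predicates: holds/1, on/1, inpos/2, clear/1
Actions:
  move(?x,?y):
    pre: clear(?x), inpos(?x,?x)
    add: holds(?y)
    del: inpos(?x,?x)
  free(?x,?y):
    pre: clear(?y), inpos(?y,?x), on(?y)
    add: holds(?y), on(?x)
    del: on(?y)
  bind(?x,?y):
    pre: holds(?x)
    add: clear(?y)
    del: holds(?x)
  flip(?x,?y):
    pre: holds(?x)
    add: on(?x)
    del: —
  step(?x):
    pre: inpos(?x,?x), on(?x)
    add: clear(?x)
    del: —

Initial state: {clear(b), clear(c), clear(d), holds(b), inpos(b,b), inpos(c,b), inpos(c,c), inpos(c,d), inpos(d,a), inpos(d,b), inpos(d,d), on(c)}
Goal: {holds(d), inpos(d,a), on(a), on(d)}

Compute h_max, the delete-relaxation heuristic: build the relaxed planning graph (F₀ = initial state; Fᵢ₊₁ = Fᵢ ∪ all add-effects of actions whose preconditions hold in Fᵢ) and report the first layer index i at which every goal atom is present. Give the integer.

2

F0 = init (12 atoms)
F1 = F0 ∪ {clear(a), clear(f), holds(a), holds(c), holds(d), holds(f), on(b), on(d)}  (20 atoms)
F2 = F1 ∪ {on(a), on(f)}  (22 atoms)
goal ⊆ F2  ⇒  h_max = 2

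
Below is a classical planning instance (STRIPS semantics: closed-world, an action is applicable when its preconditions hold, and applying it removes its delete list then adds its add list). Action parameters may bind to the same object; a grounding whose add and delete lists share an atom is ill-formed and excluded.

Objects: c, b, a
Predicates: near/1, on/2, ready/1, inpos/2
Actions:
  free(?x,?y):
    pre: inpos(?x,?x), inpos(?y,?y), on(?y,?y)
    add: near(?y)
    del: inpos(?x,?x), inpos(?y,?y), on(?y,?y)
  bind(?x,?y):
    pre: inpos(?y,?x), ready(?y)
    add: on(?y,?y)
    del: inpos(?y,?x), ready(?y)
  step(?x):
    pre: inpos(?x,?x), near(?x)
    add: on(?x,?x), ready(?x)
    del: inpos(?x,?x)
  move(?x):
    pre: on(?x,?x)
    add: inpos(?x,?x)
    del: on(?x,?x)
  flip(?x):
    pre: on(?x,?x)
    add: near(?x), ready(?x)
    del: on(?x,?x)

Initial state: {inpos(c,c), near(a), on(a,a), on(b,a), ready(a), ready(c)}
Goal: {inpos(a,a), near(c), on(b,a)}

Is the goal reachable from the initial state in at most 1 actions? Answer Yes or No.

No

1. bind(c,c)  →  {near(a), on(a,a), on(b,a), on(c,c), ready(a)}
2. move(a)  →  {inpos(a,a), near(a), on(b,a), on(c,c), ready(a)}
3. flip(c)  →  {inpos(a,a), near(a), near(c), on(b,a), ready(a), ready(c)}
optimal plan length = 3; 3 > 1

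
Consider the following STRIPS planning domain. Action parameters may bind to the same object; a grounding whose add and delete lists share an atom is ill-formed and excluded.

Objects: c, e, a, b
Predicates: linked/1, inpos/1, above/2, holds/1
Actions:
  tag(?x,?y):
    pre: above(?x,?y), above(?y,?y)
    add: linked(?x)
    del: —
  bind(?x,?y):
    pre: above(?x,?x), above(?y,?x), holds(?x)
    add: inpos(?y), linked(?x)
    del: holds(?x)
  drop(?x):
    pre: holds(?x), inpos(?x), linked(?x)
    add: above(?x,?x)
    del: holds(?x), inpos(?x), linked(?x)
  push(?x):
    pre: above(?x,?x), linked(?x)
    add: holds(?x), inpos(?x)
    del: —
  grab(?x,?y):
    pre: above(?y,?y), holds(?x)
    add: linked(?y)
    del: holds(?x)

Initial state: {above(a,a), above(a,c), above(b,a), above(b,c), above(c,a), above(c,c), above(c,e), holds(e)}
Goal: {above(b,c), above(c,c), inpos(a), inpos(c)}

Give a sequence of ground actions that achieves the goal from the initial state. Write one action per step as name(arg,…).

1. tag(c,c)  →  {above(a,a), above(a,c), above(b,a), above(b,c), above(c,a), above(c,c), above(c,e), holds(e), linked(c)}
2. push(c)  →  {above(a,a), above(a,c), above(b,a), above(b,c), above(c,a), above(c,c), above(c,e), holds(c), holds(e), inpos(c), linked(c)}
3. bind(c,a)  →  {above(a,a), above(a,c), above(b,a), above(b,c), above(c,a), above(c,c), above(c,e), holds(e), inpos(a), inpos(c), linked(c)}

tag(c,c); push(c); bind(c,a)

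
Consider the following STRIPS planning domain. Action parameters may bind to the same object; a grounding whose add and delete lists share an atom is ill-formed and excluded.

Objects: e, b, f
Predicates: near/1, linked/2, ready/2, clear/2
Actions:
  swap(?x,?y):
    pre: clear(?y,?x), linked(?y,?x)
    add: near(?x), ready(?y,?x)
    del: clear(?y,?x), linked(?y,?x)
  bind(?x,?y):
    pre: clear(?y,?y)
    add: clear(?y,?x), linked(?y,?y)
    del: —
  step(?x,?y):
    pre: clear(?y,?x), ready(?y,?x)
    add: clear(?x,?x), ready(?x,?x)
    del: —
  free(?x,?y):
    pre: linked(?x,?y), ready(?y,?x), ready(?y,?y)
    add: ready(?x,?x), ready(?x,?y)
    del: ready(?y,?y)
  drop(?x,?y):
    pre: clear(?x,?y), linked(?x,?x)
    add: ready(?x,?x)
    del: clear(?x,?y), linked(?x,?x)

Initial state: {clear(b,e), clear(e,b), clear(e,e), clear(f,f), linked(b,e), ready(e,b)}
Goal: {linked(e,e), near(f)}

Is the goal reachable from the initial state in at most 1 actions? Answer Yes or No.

1. bind(e,e)  →  {clear(b,e), clear(e,b), clear(e,e), clear(f,f), linked(b,e), linked(e,e), ready(e,b)}
2. bind(e,f)  →  {clear(b,e), clear(e,b), clear(e,e), clear(f,e), clear(f,f), linked(b,e), linked(e,e), linked(f,f), ready(e,b)}
3. swap(f,f)  →  {clear(b,e), clear(e,b), clear(e,e), clear(f,e), linked(b,e), linked(e,e), near(f), ready(e,b), ready(f,f)}
optimal plan length = 3; 3 > 1

No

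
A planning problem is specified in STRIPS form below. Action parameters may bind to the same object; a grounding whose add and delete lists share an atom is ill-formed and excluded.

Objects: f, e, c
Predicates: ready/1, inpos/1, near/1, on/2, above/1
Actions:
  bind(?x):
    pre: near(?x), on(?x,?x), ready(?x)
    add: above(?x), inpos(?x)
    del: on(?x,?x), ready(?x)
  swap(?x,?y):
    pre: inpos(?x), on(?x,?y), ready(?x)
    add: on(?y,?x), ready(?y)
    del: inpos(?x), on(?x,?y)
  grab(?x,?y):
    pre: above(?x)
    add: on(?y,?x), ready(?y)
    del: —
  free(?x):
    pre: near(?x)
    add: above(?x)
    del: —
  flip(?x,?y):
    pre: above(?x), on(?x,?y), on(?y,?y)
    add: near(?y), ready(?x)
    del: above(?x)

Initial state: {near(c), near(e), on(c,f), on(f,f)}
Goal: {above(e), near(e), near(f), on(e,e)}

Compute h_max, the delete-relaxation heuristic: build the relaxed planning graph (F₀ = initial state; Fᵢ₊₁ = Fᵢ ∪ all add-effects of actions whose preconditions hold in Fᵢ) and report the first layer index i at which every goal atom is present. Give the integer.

F0 = init (4 atoms)
F1 = F0 ∪ {above(c), above(e)}  (6 atoms)
F2 = F1 ∪ {near(f), on(c,c), on(c,e), on(e,c), on(e,e), on(f,c), on(f,e), ready(c), ready(e), ready(f)}  (16 atoms)
goal ⊆ F2  ⇒  h_max = 2

2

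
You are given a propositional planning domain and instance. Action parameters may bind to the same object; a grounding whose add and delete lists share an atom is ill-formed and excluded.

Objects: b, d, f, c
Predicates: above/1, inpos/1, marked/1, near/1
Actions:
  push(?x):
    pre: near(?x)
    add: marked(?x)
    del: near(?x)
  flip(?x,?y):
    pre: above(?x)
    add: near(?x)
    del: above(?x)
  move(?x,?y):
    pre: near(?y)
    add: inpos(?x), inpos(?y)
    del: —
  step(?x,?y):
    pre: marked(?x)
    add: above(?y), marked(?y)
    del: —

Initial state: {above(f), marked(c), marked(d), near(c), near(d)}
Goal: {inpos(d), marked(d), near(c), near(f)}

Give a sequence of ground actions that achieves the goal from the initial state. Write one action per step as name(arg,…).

1. flip(f,b)  →  {marked(c), marked(d), near(c), near(d), near(f)}
2. move(b,d)  →  {inpos(b), inpos(d), marked(c), marked(d), near(c), near(d), near(f)}

flip(f,b); move(b,d)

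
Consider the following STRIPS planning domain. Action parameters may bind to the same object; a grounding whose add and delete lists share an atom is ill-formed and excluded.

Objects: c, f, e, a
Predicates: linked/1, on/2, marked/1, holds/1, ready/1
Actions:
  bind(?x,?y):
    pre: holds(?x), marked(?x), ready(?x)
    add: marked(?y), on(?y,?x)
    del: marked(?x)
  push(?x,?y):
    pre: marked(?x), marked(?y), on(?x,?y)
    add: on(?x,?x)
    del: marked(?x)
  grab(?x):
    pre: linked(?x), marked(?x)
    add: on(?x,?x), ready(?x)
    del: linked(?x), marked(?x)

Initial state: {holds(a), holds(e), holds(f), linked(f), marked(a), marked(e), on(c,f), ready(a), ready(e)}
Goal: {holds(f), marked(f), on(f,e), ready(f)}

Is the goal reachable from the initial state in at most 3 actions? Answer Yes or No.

Yes

1. bind(e,f)  →  {holds(a), holds(e), holds(f), linked(f), marked(a), marked(f), on(c,f), on(f,e), ready(a), ready(e)}
2. grab(f)  →  {holds(a), holds(e), holds(f), marked(a), on(c,f), on(f,e), on(f,f), ready(a), ready(e), ready(f)}
3. bind(a,f)  →  {holds(a), holds(e), holds(f), marked(f), on(c,f), on(f,a), on(f,e), on(f,f), ready(a), ready(e), ready(f)}
optimal plan length = 3; 3 ≤ 3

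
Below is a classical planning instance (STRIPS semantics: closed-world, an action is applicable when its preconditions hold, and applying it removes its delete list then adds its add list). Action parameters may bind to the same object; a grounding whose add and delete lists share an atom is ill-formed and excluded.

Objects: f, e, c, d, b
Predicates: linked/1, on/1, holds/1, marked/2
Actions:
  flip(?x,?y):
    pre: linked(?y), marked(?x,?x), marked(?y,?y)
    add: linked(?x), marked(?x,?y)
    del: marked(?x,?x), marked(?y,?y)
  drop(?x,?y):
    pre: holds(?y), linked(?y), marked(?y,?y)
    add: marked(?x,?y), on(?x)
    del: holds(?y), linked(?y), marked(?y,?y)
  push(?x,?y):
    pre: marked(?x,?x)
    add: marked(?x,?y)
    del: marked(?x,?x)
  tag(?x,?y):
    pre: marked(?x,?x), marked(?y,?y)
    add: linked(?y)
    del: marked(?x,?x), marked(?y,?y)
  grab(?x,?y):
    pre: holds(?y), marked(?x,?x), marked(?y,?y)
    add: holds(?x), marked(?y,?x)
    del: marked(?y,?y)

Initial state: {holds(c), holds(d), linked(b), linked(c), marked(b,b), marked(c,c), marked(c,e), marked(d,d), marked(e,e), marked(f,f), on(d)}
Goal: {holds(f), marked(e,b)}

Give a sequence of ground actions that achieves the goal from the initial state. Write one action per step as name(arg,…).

1. flip(e,b)  →  {holds(c), holds(d), linked(b), linked(c), linked(e), marked(c,c), marked(c,e), marked(d,d), marked(e,b), marked(f,f), on(d)}
2. grab(f,c)  →  {holds(c), holds(d), holds(f), linked(b), linked(c), linked(e), marked(c,e), marked(c,f), marked(d,d), marked(e,b), marked(f,f), on(d)}

flip(e,b); grab(f,c)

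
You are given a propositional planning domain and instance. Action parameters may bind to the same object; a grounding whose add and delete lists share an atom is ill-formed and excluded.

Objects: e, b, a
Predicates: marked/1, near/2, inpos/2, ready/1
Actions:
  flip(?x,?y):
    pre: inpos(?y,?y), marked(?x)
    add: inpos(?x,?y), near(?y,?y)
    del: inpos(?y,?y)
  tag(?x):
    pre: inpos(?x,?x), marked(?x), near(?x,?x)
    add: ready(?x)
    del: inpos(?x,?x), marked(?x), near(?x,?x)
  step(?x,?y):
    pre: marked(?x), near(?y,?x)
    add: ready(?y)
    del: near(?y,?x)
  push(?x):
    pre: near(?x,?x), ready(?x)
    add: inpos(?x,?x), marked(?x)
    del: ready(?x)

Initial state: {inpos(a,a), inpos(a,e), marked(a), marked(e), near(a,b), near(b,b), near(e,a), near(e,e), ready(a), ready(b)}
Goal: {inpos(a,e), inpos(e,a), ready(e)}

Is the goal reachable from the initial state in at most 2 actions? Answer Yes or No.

Yes

1. flip(e,a)  →  {inpos(a,e), inpos(e,a), marked(a), marked(e), near(a,a), near(a,b), near(b,b), near(e,a), near(e,e), ready(a), ready(b)}
2. step(e,e)  →  {inpos(a,e), inpos(e,a), marked(a), marked(e), near(a,a), near(a,b), near(b,b), near(e,a), ready(a), ready(b), ready(e)}
optimal plan length = 2; 2 ≤ 2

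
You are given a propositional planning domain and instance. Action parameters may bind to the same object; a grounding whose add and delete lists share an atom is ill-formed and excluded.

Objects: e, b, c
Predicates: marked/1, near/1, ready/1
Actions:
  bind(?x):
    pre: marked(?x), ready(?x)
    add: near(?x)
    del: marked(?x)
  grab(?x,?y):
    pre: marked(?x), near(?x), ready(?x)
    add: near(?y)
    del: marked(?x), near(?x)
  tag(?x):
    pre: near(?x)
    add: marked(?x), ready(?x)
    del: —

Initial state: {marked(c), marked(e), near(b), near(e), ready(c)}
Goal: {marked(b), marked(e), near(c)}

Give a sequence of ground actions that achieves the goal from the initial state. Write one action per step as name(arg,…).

1. bind(c)  →  {marked(e), near(b), near(c), near(e), ready(c)}
2. tag(b)  →  {marked(b), marked(e), near(b), near(c), near(e), ready(b), ready(c)}

bind(c); tag(b)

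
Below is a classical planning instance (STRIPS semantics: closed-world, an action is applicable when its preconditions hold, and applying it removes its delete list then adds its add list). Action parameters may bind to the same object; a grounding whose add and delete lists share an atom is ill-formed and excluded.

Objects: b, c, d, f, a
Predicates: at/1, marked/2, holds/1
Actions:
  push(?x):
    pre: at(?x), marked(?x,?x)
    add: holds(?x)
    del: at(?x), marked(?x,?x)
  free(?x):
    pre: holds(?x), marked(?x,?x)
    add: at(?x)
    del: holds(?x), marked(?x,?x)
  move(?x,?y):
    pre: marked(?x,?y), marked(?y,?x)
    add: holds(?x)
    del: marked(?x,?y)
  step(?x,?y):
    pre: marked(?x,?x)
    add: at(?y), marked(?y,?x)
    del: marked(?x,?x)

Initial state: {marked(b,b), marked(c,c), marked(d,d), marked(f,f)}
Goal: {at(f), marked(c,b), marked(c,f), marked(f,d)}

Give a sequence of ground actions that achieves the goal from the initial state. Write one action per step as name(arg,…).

1. step(b,c)  →  {at(c), marked(c,b), marked(c,c), marked(d,d), marked(f,f)}
2. step(d,f)  →  {at(c), at(f), marked(c,b), marked(c,c), marked(f,d), marked(f,f)}
3. step(f,c)  →  {at(c), at(f), marked(c,b), marked(c,c), marked(c,f), marked(f,d)}

step(b,c); step(d,f); step(f,c)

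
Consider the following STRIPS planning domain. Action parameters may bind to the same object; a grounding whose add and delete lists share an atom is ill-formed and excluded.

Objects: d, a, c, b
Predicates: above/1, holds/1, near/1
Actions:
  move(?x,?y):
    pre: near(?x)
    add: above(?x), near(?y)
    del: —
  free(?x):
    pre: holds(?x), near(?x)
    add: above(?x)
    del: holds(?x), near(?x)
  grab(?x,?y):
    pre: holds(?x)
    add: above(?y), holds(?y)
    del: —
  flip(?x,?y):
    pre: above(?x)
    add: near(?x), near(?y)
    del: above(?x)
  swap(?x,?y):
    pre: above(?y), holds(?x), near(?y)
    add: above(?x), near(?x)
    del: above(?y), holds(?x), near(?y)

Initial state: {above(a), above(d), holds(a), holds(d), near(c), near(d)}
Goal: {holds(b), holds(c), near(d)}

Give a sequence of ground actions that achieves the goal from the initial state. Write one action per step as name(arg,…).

1. grab(d,c)  →  {above(a), above(c), above(d), holds(a), holds(c), holds(d), near(c), near(d)}
2. grab(d,b)  →  {above(a), above(b), above(c), above(d), holds(a), holds(b), holds(c), holds(d), near(c), near(d)}

grab(d,c); grab(d,b)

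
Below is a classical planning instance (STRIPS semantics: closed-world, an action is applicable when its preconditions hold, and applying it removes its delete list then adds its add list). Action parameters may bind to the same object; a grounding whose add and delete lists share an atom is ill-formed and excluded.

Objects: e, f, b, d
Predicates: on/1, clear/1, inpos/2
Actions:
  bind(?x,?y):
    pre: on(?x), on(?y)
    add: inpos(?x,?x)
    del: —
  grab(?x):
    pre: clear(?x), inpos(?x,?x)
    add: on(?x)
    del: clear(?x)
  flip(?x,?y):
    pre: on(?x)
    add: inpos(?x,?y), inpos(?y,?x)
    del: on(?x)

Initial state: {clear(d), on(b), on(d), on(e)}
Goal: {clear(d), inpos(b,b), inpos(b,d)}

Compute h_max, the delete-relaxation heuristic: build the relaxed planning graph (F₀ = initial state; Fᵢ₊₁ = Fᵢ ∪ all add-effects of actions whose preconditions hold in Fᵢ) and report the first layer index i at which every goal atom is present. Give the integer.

1

F0 = init (4 atoms)
F1 = F0 ∪ {inpos(b,b), inpos(b,d), inpos(b,e), inpos(b,f), inpos(d,b), inpos(d,d), inpos(d,e), inpos(d,f), inpos(e,b), inpos(e,d), inpos(e,e), inpos(e,f), inpos(f,b), inpos(f,d), inpos(f,e)}  (19 atoms)
goal ⊆ F1  ⇒  h_max = 1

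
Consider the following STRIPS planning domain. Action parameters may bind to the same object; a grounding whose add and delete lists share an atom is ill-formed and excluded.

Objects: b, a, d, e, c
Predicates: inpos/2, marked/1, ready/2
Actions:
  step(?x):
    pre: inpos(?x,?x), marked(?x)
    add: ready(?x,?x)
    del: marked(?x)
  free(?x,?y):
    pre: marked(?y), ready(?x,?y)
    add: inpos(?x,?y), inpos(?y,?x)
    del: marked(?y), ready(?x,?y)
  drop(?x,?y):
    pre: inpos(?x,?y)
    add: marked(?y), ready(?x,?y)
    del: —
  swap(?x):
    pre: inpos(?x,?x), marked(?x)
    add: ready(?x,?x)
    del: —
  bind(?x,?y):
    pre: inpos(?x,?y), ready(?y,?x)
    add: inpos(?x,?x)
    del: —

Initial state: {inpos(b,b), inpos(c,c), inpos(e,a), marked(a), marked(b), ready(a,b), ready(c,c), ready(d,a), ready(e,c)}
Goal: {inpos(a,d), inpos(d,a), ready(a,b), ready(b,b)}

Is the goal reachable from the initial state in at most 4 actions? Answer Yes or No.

Yes

1. step(b)  →  {inpos(b,b), inpos(c,c), inpos(e,a), marked(a), ready(a,b), ready(b,b), ready(c,c), ready(d,a), ready(e,c)}
2. free(d,a)  →  {inpos(a,d), inpos(b,b), inpos(c,c), inpos(d,a), inpos(e,a), ready(a,b), ready(b,b), ready(c,c), ready(e,c)}
optimal plan length = 2; 2 ≤ 4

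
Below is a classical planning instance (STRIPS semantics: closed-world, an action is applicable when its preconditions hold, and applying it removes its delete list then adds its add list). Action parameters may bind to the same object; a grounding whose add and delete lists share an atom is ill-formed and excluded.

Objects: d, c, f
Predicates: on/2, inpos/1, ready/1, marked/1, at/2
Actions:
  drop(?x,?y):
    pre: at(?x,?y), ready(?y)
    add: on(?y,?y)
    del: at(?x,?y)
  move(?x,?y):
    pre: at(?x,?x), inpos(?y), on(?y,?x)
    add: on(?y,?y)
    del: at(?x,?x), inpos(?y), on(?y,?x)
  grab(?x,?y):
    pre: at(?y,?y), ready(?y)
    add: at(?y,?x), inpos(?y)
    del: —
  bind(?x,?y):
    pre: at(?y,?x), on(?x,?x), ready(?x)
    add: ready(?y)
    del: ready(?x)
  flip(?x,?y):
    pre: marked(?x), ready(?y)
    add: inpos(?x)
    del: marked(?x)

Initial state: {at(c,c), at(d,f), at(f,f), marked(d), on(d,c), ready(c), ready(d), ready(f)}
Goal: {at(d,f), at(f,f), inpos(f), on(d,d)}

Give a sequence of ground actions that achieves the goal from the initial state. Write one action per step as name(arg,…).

1. grab(d,f)  →  {at(c,c), at(d,f), at(f,d), at(f,f), inpos(f), marked(d), on(d,c), ready(c), ready(d), ready(f)}
2. drop(f,d)  →  {at(c,c), at(d,f), at(f,f), inpos(f), marked(d), on(d,c), on(d,d), ready(c), ready(d), ready(f)}

grab(d,f); drop(f,d)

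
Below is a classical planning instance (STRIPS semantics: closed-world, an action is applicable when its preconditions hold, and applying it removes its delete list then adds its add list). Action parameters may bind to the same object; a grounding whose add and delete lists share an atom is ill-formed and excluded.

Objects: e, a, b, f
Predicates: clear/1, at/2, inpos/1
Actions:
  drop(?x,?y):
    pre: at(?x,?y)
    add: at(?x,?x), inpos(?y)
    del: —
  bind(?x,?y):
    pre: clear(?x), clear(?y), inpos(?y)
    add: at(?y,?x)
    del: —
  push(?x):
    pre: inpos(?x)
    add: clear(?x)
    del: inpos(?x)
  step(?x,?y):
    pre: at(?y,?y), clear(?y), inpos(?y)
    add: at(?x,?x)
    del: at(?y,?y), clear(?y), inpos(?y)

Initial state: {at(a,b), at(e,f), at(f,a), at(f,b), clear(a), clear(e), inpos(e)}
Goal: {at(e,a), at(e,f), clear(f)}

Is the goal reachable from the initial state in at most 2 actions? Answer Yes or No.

No

1. drop(e,f)  →  {at(a,b), at(e,e), at(e,f), at(f,a), at(f,b), clear(a), clear(e), inpos(e), inpos(f)}
2. bind(a,e)  →  {at(a,b), at(e,a), at(e,e), at(e,f), at(f,a), at(f,b), clear(a), clear(e), inpos(e), inpos(f)}
3. push(f)  →  {at(a,b), at(e,a), at(e,e), at(e,f), at(f,a), at(f,b), clear(a), clear(e), clear(f), inpos(e)}
optimal plan length = 3; 3 > 2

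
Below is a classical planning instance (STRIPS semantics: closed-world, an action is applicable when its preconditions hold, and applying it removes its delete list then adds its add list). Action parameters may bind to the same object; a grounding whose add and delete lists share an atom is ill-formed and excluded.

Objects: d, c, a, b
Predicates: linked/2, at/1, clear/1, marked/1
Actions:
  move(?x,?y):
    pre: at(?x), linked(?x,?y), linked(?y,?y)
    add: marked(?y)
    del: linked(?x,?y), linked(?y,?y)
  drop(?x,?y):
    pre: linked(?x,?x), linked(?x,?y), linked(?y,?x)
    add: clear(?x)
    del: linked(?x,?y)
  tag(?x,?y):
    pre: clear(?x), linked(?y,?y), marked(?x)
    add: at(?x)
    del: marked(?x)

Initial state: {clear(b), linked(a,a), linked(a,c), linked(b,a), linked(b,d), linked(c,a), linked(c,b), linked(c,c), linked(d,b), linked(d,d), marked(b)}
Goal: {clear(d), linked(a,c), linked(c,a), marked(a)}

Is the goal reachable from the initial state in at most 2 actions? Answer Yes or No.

1. drop(d,d)  →  {clear(b), clear(d), linked(a,a), linked(a,c), linked(b,a), linked(b,d), linked(c,a), linked(c,b), linked(c,c), linked(d,b), marked(b)}
2. tag(b,c)  →  {at(b), clear(b), clear(d), linked(a,a), linked(a,c), linked(b,a), linked(b,d), linked(c,a), linked(c,b), linked(c,c), linked(d,b)}
3. move(b,a)  →  {at(b), clear(b), clear(d), linked(a,c), linked(b,d), linked(c,a), linked(c,b), linked(c,c), linked(d,b), marked(a)}
optimal plan length = 3; 3 > 2

No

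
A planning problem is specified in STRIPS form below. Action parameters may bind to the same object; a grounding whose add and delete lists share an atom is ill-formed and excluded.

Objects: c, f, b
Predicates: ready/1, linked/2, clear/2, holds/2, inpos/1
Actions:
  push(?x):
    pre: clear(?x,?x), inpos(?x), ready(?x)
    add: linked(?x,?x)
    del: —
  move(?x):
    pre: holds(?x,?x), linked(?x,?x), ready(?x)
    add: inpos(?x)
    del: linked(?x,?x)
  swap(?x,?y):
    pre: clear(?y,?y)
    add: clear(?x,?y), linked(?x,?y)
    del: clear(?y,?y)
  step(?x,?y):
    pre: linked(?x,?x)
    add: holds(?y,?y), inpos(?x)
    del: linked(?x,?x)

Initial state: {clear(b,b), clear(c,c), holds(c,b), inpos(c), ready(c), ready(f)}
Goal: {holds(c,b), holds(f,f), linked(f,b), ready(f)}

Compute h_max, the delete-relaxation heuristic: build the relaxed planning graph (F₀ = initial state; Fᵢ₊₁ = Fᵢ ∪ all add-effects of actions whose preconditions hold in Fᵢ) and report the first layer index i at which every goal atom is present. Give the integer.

F0 = init (6 atoms)
F1 = F0 ∪ {clear(b,c), clear(c,b), clear(f,b), clear(f,c), linked(b,c), linked(c,b), linked(c,c), linked(f,b), linked(f,c)}  (15 atoms)
F2 = F1 ∪ {holds(b,b), holds(c,c), holds(f,f)}  (18 atoms)
goal ⊆ F2  ⇒  h_max = 2

2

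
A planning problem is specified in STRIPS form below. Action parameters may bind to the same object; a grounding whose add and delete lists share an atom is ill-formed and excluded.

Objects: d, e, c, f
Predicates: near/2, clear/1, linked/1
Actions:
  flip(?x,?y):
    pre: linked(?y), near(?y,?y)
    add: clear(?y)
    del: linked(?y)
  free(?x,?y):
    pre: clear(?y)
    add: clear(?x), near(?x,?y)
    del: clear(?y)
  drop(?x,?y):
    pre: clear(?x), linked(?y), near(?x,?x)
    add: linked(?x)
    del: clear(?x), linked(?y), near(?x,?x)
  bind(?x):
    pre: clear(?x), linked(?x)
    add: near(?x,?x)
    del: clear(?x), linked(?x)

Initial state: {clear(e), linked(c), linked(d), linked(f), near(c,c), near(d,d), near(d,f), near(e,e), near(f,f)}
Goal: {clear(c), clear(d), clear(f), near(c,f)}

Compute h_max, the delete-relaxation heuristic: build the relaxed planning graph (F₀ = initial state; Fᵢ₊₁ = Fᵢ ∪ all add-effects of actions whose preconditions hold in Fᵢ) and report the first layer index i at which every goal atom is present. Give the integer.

2

F0 = init (9 atoms)
F1 = F0 ∪ {clear(c), clear(d), clear(f), linked(e), near(c,e), near(d,e), near(f,e)}  (16 atoms)
F2 = F1 ∪ {near(c,d), near(c,f), near(d,c), near(e,c), near(e,d), near(e,f), near(f,c), near(f,d)}  (24 atoms)
goal ⊆ F2  ⇒  h_max = 2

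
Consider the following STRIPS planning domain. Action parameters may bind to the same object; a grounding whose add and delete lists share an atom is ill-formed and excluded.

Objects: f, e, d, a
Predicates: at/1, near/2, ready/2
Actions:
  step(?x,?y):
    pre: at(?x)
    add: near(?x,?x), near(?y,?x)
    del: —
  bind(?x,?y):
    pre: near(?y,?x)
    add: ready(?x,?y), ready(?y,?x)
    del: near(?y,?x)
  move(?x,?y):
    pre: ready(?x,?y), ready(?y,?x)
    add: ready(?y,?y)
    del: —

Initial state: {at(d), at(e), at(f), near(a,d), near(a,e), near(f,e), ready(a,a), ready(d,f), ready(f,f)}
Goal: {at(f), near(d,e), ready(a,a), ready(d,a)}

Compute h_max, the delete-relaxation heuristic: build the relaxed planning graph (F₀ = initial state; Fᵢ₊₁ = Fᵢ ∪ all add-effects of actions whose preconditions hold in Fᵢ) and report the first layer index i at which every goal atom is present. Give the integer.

F0 = init (9 atoms)
F1 = F0 ∪ {near(a,f), near(d,d), near(d,e), near(d,f), near(e,d), near(e,e), near(e,f), near(f,d), near(f,f), ready(a,d), ready(a,e), ready(d,a), ready(e,a), ready(e,f), ready(f,e)}  (24 atoms)
goal ⊆ F1  ⇒  h_max = 1

1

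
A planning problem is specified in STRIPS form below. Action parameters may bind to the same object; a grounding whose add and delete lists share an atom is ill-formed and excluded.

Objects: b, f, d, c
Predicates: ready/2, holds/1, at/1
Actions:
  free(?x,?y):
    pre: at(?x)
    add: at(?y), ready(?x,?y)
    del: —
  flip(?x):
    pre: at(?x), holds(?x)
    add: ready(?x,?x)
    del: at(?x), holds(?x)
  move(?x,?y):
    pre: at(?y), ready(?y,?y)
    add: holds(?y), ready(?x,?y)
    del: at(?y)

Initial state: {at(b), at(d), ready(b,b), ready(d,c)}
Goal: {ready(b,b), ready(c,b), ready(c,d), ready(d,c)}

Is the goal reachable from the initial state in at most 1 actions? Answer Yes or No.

1. free(b,c)  →  {at(b), at(c), at(d), ready(b,b), ready(b,c), ready(d,c)}
2. free(c,b)  →  {at(b), at(c), at(d), ready(b,b), ready(b,c), ready(c,b), ready(d,c)}
3. free(c,d)  →  {at(b), at(c), at(d), ready(b,b), ready(b,c), ready(c,b), ready(c,d), ready(d,c)}
optimal plan length = 3; 3 > 1

No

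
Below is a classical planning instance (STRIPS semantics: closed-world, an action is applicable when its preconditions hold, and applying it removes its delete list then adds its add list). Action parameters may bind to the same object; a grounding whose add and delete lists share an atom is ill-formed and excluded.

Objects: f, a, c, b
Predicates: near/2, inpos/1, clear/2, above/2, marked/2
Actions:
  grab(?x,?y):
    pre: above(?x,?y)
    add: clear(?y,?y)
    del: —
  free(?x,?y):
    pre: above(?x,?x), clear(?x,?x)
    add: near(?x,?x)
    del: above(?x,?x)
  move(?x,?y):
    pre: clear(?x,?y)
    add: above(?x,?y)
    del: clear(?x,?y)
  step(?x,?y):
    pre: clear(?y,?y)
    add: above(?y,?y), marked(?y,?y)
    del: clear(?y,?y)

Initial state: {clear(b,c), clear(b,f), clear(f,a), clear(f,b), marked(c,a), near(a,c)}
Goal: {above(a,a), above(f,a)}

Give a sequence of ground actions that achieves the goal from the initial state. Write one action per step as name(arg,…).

1. move(f,a)  →  {above(f,a), clear(b,c), clear(b,f), clear(f,b), marked(c,a), near(a,c)}
2. grab(f,a)  →  {above(f,a), clear(a,a), clear(b,c), clear(b,f), clear(f,b), marked(c,a), near(a,c)}
3. move(a,a)  →  {above(a,a), above(f,a), clear(b,c), clear(b,f), clear(f,b), marked(c,a), near(a,c)}

move(f,a); grab(f,a); move(a,a)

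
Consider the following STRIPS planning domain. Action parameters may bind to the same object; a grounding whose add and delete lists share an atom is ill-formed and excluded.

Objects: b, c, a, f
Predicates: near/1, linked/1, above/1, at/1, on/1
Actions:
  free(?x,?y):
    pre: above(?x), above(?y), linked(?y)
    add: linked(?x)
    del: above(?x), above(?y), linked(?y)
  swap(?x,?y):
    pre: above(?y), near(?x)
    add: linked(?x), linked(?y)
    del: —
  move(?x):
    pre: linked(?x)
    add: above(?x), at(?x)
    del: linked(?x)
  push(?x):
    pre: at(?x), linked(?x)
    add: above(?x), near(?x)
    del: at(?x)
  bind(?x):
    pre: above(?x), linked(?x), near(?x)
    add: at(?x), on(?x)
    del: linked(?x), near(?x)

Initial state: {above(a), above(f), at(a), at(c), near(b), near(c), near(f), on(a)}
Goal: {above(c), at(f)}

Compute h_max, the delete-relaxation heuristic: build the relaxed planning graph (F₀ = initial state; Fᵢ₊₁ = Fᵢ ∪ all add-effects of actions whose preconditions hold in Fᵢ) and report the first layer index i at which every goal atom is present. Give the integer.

2

F0 = init (8 atoms)
F1 = F0 ∪ {linked(a), linked(b), linked(c), linked(f)}  (12 atoms)
F2 = F1 ∪ {above(b), above(c), at(b), at(f), near(a), on(f)}  (18 atoms)
goal ⊆ F2  ⇒  h_max = 2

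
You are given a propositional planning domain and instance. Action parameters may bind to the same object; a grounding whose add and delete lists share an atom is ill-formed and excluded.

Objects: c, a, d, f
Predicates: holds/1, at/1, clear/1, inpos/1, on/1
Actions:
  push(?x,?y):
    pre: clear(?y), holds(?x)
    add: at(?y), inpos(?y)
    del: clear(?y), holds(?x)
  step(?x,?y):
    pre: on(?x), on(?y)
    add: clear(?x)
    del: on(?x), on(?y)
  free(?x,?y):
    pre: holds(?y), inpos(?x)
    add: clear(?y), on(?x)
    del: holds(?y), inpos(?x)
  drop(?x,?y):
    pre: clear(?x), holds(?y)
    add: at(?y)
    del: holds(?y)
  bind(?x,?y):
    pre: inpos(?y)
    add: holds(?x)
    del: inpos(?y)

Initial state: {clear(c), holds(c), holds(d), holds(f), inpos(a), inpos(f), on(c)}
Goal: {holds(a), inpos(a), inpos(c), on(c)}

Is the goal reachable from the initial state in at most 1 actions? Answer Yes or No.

No

1. push(c,c)  →  {at(c), holds(d), holds(f), inpos(a), inpos(c), inpos(f), on(c)}
2. bind(a,f)  →  {at(c), holds(a), holds(d), holds(f), inpos(a), inpos(c), on(c)}
optimal plan length = 2; 2 > 1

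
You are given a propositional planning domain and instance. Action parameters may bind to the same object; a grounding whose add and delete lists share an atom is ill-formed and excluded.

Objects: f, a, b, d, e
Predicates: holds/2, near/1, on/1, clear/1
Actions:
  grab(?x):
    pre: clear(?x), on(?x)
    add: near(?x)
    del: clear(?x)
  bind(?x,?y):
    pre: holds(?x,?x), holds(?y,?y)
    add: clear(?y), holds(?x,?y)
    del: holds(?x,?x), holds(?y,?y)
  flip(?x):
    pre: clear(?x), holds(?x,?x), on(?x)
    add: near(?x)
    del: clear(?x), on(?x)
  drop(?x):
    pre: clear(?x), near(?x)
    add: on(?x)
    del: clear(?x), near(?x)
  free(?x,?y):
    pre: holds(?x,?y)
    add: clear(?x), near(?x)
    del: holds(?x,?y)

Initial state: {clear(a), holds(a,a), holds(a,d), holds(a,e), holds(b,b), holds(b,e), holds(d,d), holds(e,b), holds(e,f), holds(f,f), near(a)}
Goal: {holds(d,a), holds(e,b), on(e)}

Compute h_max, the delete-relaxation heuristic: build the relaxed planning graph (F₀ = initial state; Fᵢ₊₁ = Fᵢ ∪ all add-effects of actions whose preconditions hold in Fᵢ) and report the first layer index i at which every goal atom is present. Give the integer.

2

F0 = init (11 atoms)
F1 = F0 ∪ {clear(b), clear(d), clear(e), clear(f), holds(a,b), holds(a,f), holds(b,a), holds(b,d), holds(b,f), holds(d,a), holds(d,b), holds(d,f), holds(f,a), holds(f,b), holds(f,d), near(b), near(d), near(e), near(f), on(a)}  (31 atoms)
F2 = F1 ∪ {on(b), on(d), on(e), on(f)}  (35 atoms)
goal ⊆ F2  ⇒  h_max = 2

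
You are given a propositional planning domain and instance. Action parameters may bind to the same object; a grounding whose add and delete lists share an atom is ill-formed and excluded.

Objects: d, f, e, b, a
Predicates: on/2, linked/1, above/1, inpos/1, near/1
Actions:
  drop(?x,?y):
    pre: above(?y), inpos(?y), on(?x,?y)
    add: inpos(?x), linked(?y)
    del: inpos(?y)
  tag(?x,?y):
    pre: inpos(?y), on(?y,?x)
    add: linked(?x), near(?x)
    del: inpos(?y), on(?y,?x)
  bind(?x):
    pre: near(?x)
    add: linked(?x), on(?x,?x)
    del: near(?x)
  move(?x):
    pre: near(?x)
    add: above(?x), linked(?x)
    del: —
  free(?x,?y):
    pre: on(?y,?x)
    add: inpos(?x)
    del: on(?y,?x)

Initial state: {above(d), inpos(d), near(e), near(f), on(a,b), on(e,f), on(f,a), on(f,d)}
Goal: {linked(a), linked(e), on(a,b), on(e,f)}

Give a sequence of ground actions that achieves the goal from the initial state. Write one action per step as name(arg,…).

1. drop(f,d)  →  {above(d), inpos(f), linked(d), near(e), near(f), on(a,b), on(e,f), on(f,a), on(f,d)}
2. tag(a,f)  →  {above(d), linked(a), linked(d), near(a), near(e), near(f), on(a,b), on(e,f), on(f,d)}
3. bind(e)  →  {above(d), linked(a), linked(d), linked(e), near(a), near(f), on(a,b), on(e,e), on(e,f), on(f,d)}

drop(f,d); tag(a,f); bind(e)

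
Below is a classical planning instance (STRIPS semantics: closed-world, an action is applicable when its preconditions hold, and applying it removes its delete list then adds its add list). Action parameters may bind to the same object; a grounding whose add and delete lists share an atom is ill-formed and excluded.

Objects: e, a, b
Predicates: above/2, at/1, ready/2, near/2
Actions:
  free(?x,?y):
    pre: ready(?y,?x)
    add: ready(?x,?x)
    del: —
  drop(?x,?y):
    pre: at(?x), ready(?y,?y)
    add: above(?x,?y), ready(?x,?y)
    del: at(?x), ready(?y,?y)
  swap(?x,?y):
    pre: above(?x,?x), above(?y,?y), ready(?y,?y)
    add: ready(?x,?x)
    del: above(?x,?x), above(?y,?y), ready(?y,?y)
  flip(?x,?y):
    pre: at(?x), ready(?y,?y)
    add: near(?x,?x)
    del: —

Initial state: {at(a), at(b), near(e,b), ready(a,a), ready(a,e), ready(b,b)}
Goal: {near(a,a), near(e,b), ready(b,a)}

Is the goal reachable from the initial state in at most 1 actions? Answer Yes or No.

1. drop(b,a)  →  {above(b,a), at(a), near(e,b), ready(a,e), ready(b,a), ready(b,b)}
2. flip(a,b)  →  {above(b,a), at(a), near(a,a), near(e,b), ready(a,e), ready(b,a), ready(b,b)}
optimal plan length = 2; 2 > 1

No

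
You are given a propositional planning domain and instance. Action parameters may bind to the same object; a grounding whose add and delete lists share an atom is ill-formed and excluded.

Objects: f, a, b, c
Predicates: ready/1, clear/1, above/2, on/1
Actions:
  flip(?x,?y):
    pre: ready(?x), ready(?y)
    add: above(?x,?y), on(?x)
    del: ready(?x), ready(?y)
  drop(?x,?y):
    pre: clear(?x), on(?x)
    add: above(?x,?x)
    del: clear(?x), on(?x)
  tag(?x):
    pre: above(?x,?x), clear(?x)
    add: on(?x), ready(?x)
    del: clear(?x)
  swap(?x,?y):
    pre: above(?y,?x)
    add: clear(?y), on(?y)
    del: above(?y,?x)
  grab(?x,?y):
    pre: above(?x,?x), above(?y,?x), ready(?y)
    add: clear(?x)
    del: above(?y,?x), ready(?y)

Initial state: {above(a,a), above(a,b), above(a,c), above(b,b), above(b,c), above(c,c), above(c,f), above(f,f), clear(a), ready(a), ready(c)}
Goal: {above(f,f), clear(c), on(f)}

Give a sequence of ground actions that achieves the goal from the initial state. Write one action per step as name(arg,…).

1. swap(c,c)  →  {above(a,a), above(a,b), above(a,c), above(b,b), above(b,c), above(c,f), above(f,f), clear(a), clear(c), on(c), ready(a), ready(c)}
2. grab(f,c)  →  {above(a,a), above(a,b), above(a,c), above(b,b), above(b,c), above(f,f), clear(a), clear(c), clear(f), on(c), ready(a)}
3. tag(f)  →  {above(a,a), above(a,b), above(a,c), above(b,b), above(b,c), above(f,f), clear(a), clear(c), on(c), on(f), ready(a), ready(f)}

swap(c,c); grab(f,c); tag(f)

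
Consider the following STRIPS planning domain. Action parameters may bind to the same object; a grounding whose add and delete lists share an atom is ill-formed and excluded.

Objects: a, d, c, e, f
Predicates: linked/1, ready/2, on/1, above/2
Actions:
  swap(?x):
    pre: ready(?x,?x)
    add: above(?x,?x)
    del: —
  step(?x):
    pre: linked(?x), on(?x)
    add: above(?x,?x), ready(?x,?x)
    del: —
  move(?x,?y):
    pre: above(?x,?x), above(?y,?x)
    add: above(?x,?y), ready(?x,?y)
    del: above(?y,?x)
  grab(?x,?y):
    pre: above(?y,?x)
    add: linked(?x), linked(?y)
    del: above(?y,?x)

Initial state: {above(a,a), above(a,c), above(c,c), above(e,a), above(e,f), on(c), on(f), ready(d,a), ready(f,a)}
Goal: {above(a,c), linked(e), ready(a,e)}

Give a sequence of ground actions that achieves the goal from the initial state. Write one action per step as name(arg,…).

move(a,e); grab(e,a)

1. move(a,e)  →  {above(a,a), above(a,c), above(a,e), above(c,c), above(e,f), on(c), on(f), ready(a,e), ready(d,a), ready(f,a)}
2. grab(e,a)  →  {above(a,a), above(a,c), above(c,c), above(e,f), linked(a), linked(e), on(c), on(f), ready(a,e), ready(d,a), ready(f,a)}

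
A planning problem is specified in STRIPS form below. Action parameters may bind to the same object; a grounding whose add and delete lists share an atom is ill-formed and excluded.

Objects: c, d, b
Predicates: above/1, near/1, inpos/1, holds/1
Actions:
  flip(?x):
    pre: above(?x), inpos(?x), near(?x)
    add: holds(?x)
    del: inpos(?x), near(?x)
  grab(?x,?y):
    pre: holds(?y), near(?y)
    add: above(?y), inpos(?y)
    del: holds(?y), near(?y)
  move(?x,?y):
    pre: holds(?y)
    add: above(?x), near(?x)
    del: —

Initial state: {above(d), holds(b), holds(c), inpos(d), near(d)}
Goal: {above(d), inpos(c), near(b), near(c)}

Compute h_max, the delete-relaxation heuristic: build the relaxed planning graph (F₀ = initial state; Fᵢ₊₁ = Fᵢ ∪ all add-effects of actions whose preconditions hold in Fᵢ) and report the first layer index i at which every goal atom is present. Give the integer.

F0 = init (5 atoms)
F1 = F0 ∪ {above(b), above(c), holds(d), near(b), near(c)}  (10 atoms)
F2 = F1 ∪ {inpos(b), inpos(c)}  (12 atoms)
goal ⊆ F2  ⇒  h_max = 2

2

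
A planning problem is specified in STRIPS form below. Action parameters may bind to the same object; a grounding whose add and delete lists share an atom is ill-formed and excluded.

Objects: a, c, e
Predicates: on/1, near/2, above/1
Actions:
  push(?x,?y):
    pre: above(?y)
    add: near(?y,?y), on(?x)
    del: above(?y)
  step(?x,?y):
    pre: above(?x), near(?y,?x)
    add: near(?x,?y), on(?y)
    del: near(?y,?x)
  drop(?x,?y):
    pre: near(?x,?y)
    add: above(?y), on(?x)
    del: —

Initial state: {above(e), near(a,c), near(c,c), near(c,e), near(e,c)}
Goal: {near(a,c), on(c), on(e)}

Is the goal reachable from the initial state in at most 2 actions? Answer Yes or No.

1. push(c,e)  →  {near(a,c), near(c,c), near(c,e), near(e,c), near(e,e), on(c)}
2. drop(e,c)  →  {above(c), near(a,c), near(c,c), near(c,e), near(e,c), near(e,e), on(c), on(e)}
optimal plan length = 2; 2 ≤ 2

Yes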